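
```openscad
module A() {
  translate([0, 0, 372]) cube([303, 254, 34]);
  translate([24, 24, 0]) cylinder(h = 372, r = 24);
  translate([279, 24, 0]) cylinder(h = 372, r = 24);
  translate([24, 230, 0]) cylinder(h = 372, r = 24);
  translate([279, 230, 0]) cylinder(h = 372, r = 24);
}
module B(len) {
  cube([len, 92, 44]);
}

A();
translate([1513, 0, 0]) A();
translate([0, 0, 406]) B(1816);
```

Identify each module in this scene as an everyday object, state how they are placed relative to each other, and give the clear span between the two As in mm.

A is a stool. B is a beam. A beam spans the tops of two stools. The clear span between the two stools is 1210 mm.

Second stool starts at x = 1513; first ends at x = 303; clear span = 1513 − 303 = 1210 mm.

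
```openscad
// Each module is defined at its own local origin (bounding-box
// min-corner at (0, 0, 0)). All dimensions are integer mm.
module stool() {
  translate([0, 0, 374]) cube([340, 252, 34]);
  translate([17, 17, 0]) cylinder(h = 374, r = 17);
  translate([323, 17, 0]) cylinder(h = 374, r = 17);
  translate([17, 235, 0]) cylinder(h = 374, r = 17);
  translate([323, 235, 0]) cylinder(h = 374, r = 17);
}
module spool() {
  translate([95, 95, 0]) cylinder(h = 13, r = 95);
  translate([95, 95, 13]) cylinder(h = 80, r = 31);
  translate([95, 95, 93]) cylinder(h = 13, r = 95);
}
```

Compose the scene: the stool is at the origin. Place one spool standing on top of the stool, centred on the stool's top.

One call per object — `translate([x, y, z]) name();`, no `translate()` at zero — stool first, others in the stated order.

stool();
translate([75, 31, 408]) spool();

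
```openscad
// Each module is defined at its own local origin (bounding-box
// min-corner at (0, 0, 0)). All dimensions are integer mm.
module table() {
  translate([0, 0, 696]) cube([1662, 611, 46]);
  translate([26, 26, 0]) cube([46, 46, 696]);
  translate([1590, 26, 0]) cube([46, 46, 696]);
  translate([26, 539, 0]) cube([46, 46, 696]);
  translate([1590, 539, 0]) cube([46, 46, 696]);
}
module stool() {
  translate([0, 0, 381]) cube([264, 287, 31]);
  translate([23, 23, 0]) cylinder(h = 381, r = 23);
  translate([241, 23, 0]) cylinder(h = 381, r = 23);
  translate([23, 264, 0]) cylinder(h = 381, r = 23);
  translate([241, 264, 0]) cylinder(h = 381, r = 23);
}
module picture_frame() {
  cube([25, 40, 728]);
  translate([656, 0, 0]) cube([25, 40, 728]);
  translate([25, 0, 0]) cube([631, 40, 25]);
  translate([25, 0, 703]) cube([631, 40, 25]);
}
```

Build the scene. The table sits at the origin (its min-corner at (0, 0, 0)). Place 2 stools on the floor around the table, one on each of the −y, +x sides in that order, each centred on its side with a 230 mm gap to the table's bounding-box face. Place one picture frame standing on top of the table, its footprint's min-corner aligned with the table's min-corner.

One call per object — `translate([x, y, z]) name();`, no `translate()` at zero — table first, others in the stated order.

table();
translate([699, -517, 0]) stool();
translate([1892, 162, 0]) stool();
translate([0, 0, 742]) picture_frame();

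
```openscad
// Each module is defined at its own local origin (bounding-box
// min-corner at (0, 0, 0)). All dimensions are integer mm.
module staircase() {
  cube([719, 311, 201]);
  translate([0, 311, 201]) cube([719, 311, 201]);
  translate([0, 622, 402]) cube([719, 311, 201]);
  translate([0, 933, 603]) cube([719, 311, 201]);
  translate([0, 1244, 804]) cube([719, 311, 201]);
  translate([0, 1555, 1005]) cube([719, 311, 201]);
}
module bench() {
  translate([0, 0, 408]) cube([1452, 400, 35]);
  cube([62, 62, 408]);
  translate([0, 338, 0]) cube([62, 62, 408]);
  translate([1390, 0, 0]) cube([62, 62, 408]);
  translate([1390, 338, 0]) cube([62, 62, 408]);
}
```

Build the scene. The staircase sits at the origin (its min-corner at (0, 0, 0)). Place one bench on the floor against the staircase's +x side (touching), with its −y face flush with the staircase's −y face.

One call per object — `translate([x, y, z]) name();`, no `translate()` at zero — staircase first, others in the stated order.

staircase();
translate([719, 0, 0]) bench();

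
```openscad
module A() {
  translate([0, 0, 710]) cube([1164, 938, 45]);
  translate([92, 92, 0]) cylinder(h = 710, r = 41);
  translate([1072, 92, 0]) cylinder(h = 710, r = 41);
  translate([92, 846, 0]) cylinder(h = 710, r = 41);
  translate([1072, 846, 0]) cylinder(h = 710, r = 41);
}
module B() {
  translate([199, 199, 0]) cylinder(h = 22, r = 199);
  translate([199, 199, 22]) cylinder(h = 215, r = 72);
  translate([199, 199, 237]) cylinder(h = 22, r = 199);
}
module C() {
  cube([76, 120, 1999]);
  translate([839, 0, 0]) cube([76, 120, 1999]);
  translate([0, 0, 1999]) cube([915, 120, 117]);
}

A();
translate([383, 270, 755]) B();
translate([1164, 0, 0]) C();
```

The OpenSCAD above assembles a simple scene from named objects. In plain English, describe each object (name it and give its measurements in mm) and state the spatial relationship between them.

A is a table with a 1164×938 mm rectangular top, 45 mm thick, top surface at z = 755 mm, supported by four round legs of 82 mm diameter, each leg's bounding box inset 51 mm from the nearest pair of top edges, running from the floor.

B is a spool: two coaxial disc flanges of radius 199 mm and thickness 22 mm, joined by a core cylinder of radius 72 mm and height 215 mm. The lower flange rests on z = 0 and the three cylinders share a vertical axis.

C is a door frame. The clear opening is 763 mm wide and 1999 mm high. Two 76 mm wide jambs, 120 mm deep, stand either side of the opening from the floor to the top of the opening. A 117 mm thick head sits across the top of both jambs, spanning the full outside width of the frame.

The spool is on top of the table, centred. The door frame is against the table's +x side, with their −y faces flush.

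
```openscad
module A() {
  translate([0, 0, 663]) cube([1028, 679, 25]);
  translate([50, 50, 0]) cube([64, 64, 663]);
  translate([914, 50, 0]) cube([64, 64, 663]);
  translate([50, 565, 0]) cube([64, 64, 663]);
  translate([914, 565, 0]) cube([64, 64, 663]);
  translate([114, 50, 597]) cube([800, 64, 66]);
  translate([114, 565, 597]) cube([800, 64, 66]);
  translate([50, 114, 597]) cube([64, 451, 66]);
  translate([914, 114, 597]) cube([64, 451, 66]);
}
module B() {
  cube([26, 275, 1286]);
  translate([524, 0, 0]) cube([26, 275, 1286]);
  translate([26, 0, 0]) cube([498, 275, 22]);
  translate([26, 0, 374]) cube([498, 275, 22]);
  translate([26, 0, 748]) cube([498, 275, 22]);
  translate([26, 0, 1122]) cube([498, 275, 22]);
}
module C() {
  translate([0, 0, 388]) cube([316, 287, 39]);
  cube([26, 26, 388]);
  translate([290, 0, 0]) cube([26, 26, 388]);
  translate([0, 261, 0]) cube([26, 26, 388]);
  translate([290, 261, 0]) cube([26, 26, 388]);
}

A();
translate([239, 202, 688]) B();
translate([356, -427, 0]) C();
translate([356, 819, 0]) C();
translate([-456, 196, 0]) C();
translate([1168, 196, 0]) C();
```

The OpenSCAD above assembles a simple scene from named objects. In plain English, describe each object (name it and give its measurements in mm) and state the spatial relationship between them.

A is a table with a 1028×679 mm rectangular top, 25 mm thick, top surface at z = 688 mm, supported by four 64×64 mm square legs, each inset 50 mm from the nearest pair of top edges, running from the floor. Four apron rails, 64 mm thick and 66 mm tall, run between adjacent legs with their top edges flush with the underside of the top and their outer faces flush with the legs' outer faces.

B is a bookshelf 550 mm wide overall, 275 mm deep and 1286 mm tall. The two sides are 26 mm thick vertical panels. 4 horizontal shelves of 22 mm thickness span between the inner faces of the sides; the lowest shelf sits on the floor and shelves are stacked with a clear vertical gap of 352 mm between each pair.

C is a four-legged stool. The seat is 316×287 mm, 39 mm thick, top at z = 427 mm. It stands on four square legs, each 26×26 mm in cross-section, from z = 0 to the seat underside, each flush with a corner of the seat.

The bookshelf is on top of the table, centred. Four stools sit around the table at the −y, +y, −x, +x sides.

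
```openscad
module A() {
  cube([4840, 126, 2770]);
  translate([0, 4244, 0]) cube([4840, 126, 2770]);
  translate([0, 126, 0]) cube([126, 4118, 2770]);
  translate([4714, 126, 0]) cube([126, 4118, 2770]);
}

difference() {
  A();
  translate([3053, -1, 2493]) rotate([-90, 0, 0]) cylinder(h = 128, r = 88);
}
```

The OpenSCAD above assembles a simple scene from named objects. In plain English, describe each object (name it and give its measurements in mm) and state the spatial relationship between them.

A is a box-shaped house frame (walls only): outside footprint 4840×4370 mm, wall height 2770 mm, wall thickness 126 mm. The two y-facing walls run the full x-width; the two x-facing walls fit between the inner faces of the y-facing walls.

The house frame has a circular hole of radius 88 mm through its front wall, centred at (x = 3053, z = 2493).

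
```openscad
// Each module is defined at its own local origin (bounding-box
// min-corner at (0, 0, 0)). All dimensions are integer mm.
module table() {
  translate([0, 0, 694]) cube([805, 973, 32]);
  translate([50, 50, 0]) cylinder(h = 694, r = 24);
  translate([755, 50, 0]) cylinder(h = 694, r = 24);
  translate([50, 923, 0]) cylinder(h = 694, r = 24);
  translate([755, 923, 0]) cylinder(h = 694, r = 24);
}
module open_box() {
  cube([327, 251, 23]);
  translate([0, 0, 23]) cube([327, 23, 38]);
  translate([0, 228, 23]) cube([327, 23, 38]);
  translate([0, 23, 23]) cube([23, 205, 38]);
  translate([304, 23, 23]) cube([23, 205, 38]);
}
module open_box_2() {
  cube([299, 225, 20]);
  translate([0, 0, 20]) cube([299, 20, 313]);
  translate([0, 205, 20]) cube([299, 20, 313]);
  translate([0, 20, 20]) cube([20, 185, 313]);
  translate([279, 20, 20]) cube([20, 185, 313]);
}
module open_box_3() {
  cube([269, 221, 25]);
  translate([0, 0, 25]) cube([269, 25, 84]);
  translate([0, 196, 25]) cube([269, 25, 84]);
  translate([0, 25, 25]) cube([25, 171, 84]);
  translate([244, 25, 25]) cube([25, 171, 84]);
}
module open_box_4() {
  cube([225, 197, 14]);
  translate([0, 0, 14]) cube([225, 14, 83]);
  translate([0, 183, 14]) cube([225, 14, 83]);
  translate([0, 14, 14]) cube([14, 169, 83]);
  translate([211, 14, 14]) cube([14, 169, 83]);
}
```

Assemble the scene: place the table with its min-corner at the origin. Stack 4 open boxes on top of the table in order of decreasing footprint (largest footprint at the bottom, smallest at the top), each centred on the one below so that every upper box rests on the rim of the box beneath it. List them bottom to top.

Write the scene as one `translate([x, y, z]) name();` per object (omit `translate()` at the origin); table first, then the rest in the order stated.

table();
translate([239, 361, 726]) open_box();
translate([253, 374, 787]) open_box_2();
translate([268, 376, 1120]) open_box_3();
translate([290, 388, 1229]) open_box_4();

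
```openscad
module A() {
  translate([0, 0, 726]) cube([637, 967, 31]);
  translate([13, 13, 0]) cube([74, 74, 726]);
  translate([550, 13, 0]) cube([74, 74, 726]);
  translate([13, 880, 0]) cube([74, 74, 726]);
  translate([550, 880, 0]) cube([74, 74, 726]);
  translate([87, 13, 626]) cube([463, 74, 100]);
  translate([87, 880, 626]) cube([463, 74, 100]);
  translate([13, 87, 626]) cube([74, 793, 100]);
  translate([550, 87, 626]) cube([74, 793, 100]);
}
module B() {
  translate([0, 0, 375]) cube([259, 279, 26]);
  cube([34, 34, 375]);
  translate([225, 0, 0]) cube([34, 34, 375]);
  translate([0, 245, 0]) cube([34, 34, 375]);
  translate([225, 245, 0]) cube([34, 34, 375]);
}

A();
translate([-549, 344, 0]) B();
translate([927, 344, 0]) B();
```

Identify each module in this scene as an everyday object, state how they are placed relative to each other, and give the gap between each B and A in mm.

Each stool's nearest face is 290 mm from the table's bounding box.

A is a table. B is a stool. Two stools sit around the table at the −x, +x sides. The gap between each stool and the table is 290 mm.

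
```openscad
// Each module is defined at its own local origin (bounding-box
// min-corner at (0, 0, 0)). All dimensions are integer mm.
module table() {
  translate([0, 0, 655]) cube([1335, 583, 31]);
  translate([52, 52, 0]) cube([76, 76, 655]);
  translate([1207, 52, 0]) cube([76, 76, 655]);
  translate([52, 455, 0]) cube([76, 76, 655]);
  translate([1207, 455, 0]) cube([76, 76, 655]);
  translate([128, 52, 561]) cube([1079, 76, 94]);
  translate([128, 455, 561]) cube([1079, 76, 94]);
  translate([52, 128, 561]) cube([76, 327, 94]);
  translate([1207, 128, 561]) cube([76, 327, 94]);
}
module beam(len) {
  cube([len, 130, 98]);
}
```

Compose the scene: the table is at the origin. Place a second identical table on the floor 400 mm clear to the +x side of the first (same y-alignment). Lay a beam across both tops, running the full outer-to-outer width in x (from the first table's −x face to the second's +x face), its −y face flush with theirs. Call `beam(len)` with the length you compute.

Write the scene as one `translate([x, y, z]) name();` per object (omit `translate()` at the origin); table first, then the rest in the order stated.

table();
translate([1735, 0, 0]) table();
translate([0, 0, 686]) beam(3070);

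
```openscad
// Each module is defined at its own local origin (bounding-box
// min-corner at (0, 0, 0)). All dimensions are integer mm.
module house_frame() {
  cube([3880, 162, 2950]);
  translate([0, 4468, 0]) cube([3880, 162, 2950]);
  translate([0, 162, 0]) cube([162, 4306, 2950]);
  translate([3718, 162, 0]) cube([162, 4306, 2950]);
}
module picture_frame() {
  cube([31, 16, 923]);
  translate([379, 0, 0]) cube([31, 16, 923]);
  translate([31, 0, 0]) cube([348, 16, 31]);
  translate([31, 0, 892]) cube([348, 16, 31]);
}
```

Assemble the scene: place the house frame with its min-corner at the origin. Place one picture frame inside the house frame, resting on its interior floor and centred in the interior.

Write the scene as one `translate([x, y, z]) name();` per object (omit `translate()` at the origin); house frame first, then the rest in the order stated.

house_frame();
translate([1735, 2307, 0]) picture_frame();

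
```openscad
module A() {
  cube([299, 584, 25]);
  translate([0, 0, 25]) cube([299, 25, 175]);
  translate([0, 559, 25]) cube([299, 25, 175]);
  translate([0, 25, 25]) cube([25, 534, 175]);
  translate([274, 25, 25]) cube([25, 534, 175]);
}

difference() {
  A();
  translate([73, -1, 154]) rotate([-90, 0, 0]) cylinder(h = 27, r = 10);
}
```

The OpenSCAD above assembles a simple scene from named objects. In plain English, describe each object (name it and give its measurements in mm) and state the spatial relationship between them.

A is an open-topped rectangular box: outside dimensions 299×584×200 mm, with a uniform wall and base thickness of 25 mm. The base is a full 299×584 slab on the floor; four walls sit on top of the base. The front and back walls (the −y and +y sides) span the full width; the two side walls fit between them.

The open box has a circular hole of radius 10 mm through its front wall, centred at (x = 73, z = 154).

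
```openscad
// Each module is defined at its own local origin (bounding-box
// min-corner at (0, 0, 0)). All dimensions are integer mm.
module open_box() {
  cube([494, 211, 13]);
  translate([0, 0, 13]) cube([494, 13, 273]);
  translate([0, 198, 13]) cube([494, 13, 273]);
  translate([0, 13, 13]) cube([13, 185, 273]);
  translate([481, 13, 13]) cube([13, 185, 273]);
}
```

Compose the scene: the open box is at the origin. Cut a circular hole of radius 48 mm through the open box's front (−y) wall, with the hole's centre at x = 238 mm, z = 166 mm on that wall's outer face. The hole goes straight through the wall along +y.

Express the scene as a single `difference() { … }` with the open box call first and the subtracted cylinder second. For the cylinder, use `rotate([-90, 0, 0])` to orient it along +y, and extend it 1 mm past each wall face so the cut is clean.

difference() {
  open_box();
  translate([238, -1, 166]) rotate([-90, 0, 0]) cylinder(h = 15, r = 48);
}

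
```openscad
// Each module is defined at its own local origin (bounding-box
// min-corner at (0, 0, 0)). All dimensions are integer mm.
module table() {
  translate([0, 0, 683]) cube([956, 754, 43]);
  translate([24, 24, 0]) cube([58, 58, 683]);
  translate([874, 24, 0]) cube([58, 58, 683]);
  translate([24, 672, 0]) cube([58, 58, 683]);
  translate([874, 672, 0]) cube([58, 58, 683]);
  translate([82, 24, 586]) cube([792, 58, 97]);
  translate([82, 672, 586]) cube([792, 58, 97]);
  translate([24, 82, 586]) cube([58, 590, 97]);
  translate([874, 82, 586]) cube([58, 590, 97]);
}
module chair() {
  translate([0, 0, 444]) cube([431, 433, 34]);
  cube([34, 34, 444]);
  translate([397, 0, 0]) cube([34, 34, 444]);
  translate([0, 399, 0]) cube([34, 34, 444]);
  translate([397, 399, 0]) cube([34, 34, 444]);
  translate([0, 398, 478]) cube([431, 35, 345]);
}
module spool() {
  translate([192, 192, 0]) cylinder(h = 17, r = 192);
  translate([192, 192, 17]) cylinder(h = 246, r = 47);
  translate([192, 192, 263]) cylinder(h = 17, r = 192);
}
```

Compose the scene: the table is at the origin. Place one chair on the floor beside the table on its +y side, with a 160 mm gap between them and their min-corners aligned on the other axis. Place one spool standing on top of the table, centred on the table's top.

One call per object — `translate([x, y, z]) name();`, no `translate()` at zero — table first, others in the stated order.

table();
translate([0, 914, 0]) chair();
translate([286, 185, 726]) spool();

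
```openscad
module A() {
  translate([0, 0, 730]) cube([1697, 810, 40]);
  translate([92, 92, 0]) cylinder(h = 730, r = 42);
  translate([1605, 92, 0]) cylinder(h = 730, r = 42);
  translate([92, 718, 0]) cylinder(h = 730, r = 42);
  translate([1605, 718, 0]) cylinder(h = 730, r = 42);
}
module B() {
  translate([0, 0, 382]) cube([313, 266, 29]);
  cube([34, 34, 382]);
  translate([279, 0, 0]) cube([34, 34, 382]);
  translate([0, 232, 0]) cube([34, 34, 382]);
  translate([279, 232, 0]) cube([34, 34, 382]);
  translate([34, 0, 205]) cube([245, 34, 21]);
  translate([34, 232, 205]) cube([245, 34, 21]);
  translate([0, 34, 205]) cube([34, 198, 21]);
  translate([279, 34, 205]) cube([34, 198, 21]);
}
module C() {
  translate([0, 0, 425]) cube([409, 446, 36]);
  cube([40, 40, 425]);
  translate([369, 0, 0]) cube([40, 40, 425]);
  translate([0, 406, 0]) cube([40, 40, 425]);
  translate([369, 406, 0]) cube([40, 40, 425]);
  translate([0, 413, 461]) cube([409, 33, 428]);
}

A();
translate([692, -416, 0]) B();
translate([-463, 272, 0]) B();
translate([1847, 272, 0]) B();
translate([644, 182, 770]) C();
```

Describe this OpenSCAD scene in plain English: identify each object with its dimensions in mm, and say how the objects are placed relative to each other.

A is a table: top 1697 mm (x) × 810 mm (y), 40 mm thick, upper face at z = 770 mm, on four round legs of 84 mm diameter, each leg's bounding box inset 50 mm from the nearest pair of top edges, running from z = 0 to the bottom of the top.

B is a simple wooden stool: a rectangular seat 313 mm (x) by 266 mm (y), 29 mm thick, top face at z = 411 mm, on four square legs, each 34×34 mm in cross-section. The legs rest on z = 0, each flush with a corner of the seat. Four stretchers, 34 mm wide and 21 mm tall, connect adjacent legs with their undersides at z = 205 mm, each running between the inner faces of the legs it joins and aligned with the legs' outer faces on the other axis.

C is a chair: 409×446 mm seat, 36 mm thick, top at z = 461 mm, on four 40 mm square corner legs flush with the seat edges. A 33 mm thick backrest slab spans the full seat width, extending 428 mm above the seat top, its back face flush with the seat's +y edge.

Three stools sit around the table at the −y, −x, +x sides. The chair is on top of the table, centred.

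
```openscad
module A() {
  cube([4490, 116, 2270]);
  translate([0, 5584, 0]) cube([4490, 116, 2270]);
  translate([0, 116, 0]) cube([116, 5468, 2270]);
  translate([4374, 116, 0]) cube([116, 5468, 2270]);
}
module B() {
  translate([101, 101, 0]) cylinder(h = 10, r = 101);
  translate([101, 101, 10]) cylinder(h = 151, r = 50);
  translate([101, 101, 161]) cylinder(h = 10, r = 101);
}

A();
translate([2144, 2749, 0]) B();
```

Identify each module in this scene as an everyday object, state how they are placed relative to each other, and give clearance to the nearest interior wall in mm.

A is a house frame. B is a spool. The spool sits inside the house frame, centred. The clearance to the nearest interior wall is 2028 mm.

Clearances: x = 2028, y = 2633; minimum 2028 mm.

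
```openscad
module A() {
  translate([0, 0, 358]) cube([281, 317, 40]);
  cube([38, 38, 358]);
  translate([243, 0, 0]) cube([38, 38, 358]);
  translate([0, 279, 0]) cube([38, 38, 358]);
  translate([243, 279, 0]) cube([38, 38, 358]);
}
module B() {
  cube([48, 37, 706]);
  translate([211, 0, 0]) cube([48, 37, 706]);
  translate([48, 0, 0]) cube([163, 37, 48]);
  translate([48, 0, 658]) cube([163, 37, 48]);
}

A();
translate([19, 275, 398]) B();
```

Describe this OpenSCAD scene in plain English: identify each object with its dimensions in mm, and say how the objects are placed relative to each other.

A is a four-legged stool. The seat is 281×317 mm, 40 mm thick, top at z = 398 mm. It stands on four square legs, each 38×38 mm in cross-section, from z = 0 to the seat underside, each flush with a corner of the seat.

B is a picture frame with a 163×610 mm rectangular opening (x by z) and a uniform 48 mm border on every side. Frame depth is 37 mm along y. It is built from two vertical stiles running the full outside height and two horizontal rails spanning the gap between the stiles.

The picture frame is on top of the stool.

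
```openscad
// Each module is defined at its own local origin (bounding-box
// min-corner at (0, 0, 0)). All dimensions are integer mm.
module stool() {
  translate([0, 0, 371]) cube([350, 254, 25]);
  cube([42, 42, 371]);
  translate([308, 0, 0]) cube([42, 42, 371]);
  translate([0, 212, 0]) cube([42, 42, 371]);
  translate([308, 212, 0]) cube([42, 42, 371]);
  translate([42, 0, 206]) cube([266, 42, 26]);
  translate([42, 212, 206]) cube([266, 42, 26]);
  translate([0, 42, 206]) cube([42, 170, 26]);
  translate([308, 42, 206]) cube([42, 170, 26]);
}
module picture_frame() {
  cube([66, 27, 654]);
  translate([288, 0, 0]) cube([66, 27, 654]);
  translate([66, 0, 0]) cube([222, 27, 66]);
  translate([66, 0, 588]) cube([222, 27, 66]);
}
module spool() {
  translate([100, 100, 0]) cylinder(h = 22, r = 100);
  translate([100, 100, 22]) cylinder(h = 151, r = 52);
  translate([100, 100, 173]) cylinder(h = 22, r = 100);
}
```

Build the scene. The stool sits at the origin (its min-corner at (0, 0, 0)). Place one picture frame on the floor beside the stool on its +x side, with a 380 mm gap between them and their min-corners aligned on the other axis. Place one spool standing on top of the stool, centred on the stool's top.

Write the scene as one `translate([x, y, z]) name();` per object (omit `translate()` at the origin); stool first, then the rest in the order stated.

stool();
translate([730, 0, 0]) picture_frame();
translate([75, 27, 396]) spool();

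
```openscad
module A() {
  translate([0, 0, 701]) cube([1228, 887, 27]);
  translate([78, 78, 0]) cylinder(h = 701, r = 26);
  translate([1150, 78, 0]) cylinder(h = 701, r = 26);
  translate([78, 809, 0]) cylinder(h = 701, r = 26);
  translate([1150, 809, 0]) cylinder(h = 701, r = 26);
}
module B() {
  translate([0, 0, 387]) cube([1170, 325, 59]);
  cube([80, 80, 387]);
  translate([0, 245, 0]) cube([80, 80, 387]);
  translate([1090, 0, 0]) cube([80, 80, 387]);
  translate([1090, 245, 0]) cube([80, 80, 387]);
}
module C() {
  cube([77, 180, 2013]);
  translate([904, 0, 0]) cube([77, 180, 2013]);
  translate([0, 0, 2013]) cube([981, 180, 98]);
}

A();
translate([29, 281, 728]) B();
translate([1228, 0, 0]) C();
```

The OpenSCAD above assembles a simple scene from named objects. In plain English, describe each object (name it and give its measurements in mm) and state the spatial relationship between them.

A is a rectangular dining table. The top is 1228×887×27 mm with its upper surface at z = 728 mm. It stands on four round legs of 52 mm diameter, each leg's bounding box inset 52 mm from the nearest pair of top edges, running from the floor to the underside of the top.

B is a long wooden bench with a 1170 mm (x) × 325 mm (y) seat, 59 mm thick, its top surface 446 mm above the floor. Four 80 mm square legs at the seat corners, flush with the edges, run from z = 0 to the seat underside.

C is a rectangular door frame: two vertical jambs of 77×180 mm section, 2013 mm tall, with a clear opening 827 mm wide between their inner faces. A header 98 mm tall and 180 mm deep lies on top of the jambs and spans the full outside width.

The bench is on top of the table, centred. The door frame is against the table's +x side, with their −y faces flush.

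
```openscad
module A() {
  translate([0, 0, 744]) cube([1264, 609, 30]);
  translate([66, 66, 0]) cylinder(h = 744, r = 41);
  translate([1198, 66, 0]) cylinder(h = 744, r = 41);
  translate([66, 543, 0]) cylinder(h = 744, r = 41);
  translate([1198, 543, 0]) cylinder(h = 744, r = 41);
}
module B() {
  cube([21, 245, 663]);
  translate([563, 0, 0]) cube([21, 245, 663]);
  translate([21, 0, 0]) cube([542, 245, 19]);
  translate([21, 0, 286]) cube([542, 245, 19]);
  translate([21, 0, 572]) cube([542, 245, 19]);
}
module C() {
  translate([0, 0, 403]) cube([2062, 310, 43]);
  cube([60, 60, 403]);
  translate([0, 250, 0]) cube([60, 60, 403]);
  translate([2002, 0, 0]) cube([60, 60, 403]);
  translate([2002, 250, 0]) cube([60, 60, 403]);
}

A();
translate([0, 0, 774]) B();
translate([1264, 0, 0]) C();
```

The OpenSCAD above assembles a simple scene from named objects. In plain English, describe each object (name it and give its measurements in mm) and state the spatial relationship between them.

A is a table: top 1264 mm (x) × 609 mm (y), 30 mm thick, upper face at z = 774 mm, on four round legs of 82 mm diameter, each leg's bounding box inset 25 mm from the nearest pair of top edges, running from z = 0 to the bottom of the top.

B is an open bookshelf. Two side panels, each 21 mm thick, 245 mm deep and 663 mm tall, stand 584 mm apart (outside-to-outside). Between them sit 3 shelves, each 19 mm thick and 245 mm deep, spanning the full gap between the sides. The bottom shelf rests on the floor (its underside at z = 0) and the clear gap between one shelf's top and the next shelf's underside is 267 mm.

C is a bench: a 2062×310 mm seat slab, 43 mm thick, top at z = 446 mm, on four 60×60 mm square legs flush with the seat corners and standing on z = 0.

The bookshelf is on top of the table. The bench is against the table's +x side, with their −y faces flush.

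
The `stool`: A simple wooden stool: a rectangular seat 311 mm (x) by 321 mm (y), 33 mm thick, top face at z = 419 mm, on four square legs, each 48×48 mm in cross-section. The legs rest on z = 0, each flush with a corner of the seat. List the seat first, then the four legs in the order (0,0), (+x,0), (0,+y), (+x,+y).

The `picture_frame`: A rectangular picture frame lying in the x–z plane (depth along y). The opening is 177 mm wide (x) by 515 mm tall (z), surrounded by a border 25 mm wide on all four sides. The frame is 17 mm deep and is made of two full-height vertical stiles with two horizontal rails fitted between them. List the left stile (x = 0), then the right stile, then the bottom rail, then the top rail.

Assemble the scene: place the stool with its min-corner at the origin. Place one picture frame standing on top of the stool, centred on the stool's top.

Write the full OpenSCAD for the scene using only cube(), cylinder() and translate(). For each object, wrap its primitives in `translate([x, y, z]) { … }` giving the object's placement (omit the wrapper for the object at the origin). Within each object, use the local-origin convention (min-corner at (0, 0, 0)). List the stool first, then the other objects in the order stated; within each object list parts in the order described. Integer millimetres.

translate([0, 0, 386]) cube([311, 321, 33]);
cube([48, 48, 386]);
translate([263, 0, 0]) cube([48, 48, 386]);
translate([0, 273, 0]) cube([48, 48, 386]);
translate([263, 273, 0]) cube([48, 48, 386]);
translate([42, 152, 419]) {
  cube([25, 17, 565]);
  translate([202, 0, 0]) cube([25, 17, 565]);
  translate([25, 0, 0]) cube([177, 17, 25]);
  translate([25, 0, 540]) cube([177, 17, 25]);
}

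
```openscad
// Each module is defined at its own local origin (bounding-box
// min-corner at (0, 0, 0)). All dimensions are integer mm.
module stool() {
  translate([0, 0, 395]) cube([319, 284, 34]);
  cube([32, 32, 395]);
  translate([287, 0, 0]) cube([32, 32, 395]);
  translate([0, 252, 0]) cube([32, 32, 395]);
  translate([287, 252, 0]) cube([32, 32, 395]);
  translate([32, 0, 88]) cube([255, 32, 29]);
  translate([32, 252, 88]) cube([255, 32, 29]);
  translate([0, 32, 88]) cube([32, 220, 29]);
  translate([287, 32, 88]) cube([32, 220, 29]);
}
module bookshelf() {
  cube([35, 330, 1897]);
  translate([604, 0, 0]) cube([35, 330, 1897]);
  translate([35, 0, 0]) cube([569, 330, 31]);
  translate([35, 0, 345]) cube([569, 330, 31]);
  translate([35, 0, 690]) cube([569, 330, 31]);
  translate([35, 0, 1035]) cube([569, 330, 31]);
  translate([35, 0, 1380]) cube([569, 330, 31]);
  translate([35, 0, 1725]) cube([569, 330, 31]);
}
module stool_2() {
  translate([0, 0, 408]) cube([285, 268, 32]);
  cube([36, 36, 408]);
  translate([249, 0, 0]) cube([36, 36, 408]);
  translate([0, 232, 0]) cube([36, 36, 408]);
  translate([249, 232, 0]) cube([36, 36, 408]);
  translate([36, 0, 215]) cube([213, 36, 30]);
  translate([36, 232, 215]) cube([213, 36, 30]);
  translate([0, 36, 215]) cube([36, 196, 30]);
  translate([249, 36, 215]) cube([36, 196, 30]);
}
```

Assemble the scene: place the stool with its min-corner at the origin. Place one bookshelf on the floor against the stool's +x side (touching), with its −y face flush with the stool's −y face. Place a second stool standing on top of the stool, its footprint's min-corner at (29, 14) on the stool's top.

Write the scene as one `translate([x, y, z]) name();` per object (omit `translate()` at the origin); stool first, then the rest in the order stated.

stool();
translate([319, 0, 0]) bookshelf();
translate([29, 14, 429]) stool_2();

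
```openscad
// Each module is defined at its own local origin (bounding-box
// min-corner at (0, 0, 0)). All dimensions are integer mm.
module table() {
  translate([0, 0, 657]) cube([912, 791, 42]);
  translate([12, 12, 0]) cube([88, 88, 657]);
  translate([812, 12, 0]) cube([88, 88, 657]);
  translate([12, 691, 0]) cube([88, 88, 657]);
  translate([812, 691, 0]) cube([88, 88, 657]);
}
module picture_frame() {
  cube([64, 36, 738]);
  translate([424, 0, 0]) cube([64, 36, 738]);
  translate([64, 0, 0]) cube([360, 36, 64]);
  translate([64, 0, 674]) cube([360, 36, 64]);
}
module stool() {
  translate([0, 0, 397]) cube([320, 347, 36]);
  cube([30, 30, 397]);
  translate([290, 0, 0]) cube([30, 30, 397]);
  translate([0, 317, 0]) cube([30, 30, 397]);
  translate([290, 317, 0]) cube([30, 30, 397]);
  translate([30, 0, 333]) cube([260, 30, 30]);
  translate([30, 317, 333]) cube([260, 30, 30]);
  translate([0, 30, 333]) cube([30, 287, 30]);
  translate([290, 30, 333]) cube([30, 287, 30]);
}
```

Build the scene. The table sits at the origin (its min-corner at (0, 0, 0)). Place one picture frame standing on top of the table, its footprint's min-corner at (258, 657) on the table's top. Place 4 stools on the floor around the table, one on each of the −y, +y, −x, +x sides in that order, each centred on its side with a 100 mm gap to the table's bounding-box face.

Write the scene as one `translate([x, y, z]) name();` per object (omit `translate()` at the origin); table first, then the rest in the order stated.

table();
translate([258, 657, 699]) picture_frame();
translate([296, -447, 0]) stool();
translate([296, 891, 0]) stool();
translate([-420, 222, 0]) stool();
translate([1012, 222, 0]) stool();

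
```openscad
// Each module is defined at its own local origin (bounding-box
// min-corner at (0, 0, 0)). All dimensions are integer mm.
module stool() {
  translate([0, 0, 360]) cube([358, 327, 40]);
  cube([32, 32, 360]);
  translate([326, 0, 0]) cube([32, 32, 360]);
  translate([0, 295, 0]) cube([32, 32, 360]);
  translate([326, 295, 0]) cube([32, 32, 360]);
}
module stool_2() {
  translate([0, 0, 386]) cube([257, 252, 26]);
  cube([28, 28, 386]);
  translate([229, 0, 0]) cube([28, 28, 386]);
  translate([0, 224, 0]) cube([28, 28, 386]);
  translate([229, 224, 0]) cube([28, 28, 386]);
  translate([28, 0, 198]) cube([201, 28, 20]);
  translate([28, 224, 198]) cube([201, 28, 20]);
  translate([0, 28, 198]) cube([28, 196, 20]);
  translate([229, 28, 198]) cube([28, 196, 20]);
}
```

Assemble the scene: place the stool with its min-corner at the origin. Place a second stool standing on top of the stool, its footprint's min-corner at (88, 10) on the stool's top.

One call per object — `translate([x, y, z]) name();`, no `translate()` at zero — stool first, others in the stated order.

stool();
translate([88, 10, 400]) stool_2();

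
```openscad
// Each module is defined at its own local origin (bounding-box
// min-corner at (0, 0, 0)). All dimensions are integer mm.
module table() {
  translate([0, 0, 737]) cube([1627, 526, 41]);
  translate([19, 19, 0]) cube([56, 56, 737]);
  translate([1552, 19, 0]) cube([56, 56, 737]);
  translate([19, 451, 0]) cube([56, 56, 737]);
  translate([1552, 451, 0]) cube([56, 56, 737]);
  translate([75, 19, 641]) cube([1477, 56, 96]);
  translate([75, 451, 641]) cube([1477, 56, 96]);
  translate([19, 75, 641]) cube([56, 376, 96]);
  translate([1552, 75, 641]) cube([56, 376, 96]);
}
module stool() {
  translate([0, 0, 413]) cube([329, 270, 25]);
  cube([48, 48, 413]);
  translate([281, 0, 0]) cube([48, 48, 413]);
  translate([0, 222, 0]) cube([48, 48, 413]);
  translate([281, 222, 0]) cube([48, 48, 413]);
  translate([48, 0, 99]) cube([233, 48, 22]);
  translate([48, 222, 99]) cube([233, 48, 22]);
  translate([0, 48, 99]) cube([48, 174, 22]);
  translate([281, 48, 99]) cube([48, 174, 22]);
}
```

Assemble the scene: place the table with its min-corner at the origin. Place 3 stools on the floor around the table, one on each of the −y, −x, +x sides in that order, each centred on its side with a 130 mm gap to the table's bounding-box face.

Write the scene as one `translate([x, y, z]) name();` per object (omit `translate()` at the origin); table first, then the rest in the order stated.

table();
translate([649, -400, 0]) stool();
translate([-459, 128, 0]) stool();
translate([1757, 128, 0]) stool();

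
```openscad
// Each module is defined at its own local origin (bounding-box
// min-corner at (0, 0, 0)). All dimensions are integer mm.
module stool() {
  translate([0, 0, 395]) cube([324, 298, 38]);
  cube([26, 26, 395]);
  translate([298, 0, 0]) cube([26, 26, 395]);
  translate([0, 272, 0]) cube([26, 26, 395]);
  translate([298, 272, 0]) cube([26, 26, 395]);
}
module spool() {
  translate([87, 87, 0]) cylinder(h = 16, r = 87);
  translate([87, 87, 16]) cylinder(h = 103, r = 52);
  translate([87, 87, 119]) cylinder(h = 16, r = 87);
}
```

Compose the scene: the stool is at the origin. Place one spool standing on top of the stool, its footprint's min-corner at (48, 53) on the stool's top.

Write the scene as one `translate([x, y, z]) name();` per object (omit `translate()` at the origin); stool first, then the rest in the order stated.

stool();
translate([48, 53, 433]) spool();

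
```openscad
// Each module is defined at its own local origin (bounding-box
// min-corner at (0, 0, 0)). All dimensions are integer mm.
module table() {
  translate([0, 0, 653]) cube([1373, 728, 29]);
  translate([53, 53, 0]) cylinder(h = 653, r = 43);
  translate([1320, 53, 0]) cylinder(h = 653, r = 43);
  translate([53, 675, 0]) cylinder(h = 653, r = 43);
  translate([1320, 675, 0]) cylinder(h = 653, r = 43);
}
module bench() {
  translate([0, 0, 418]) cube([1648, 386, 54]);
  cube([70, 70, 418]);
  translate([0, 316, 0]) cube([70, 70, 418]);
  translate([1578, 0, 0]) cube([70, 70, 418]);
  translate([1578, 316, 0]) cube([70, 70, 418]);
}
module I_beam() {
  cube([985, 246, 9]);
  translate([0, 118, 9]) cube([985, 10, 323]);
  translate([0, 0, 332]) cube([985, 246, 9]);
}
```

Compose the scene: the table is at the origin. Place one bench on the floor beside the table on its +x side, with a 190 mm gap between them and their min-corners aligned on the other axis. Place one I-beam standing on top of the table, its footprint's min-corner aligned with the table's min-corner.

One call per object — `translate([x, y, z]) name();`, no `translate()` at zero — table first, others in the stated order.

table();
translate([1563, 0, 0]) bench();
translate([0, 0, 682]) I_beam();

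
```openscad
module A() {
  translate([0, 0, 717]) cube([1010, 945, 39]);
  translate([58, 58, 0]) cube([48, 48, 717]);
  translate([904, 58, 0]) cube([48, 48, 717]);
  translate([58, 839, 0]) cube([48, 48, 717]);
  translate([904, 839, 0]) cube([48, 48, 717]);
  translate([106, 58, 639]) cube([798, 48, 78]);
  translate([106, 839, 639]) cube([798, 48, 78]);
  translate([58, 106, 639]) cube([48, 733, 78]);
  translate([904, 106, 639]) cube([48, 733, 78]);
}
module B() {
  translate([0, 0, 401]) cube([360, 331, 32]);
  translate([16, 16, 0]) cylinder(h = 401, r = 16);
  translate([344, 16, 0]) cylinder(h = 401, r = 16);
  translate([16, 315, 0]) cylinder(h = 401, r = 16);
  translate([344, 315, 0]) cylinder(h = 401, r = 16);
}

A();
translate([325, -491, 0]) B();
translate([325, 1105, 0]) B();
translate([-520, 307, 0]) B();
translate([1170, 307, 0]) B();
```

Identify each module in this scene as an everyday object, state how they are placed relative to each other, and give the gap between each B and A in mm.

Each stool's nearest face is 160 mm from the table's bounding box.

A is a table. B is a stool. Four stools sit around the table at the −y, +y, −x, +x sides. The gap between each stool and the table is 160 mm.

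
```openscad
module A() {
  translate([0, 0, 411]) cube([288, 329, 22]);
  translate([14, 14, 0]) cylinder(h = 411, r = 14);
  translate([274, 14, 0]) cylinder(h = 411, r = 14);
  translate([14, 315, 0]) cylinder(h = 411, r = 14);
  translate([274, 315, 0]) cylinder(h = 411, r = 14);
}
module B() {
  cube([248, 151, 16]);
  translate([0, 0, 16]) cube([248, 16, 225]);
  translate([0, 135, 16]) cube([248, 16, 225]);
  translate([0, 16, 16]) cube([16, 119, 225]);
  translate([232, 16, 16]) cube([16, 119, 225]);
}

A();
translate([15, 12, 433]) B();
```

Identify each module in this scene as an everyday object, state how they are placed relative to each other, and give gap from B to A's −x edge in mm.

A is a stool. B is an open box. The open box is on top of the stool. The gap from the open box to the stool's −x edge is 15 mm.

The open box's min-x is at 15; the stool's min-x is 0; gap = 15 mm.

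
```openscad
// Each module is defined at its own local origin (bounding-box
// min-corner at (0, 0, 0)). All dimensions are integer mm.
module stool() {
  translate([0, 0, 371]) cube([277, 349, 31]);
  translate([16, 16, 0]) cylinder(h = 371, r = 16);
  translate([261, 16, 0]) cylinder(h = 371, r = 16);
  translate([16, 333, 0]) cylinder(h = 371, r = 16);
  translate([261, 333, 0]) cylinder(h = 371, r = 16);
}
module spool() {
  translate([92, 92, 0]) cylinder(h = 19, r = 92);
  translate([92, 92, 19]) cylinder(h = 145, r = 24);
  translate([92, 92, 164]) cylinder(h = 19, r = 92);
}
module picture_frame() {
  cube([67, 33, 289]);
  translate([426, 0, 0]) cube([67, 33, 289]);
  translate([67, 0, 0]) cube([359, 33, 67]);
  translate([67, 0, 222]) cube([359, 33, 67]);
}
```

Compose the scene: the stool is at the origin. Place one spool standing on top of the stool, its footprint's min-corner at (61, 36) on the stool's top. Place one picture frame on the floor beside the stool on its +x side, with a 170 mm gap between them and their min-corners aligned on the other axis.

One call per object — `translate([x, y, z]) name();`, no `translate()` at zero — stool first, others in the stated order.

stool();
translate([61, 36, 402]) spool();
translate([447, 0, 0]) picture_frame();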